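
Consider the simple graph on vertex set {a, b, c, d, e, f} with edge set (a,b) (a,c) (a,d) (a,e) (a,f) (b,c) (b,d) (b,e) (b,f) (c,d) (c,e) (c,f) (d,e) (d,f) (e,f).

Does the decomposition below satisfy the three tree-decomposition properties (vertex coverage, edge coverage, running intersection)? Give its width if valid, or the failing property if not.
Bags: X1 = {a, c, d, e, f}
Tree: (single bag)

A tree decomposition must satisfy three properties: every vertex lies in some bag; for every edge, both endpoints lie together in some bag; and for every vertex, the bags containing it form a connected subtree. Here vertex b appears in no bag, so the decomposition is invalid.

No — vertex b appears in no bag.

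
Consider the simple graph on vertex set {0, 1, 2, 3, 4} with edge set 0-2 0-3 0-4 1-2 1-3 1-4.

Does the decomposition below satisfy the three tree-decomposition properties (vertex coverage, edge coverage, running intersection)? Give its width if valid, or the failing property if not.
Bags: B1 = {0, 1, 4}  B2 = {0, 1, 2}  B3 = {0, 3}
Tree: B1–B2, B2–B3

No — edge (1,3) lies in no bag.

A tree decomposition must satisfy three properties: every vertex lies in some bag; for every edge, both endpoints lie together in some bag; and for every vertex, the bags containing it form a connected subtree. Here edge (1,3) lies in no bag, so the decomposition is invalid.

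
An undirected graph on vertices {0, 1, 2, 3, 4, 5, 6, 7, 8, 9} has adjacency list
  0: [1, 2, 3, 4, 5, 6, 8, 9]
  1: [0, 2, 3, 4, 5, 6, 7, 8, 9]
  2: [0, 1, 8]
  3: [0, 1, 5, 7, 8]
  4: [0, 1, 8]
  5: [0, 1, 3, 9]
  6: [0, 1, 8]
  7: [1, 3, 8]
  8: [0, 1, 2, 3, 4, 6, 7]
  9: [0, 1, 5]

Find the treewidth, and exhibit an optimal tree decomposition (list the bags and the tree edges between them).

Treewidth 3.
One such decomposition:
Bags: B1 = {0, 1, 3, 8}  B2 = {0, 1, 3, 5}  B3 = {0, 1, 6, 8}  B4 = {0, 1, 5, 9}  B5 = {0, 1, 2, 8}  B6 = {0, 1, 4, 8}  B7 = {1, 3, 7, 8}
Tree: B1–B2, B1–B3, B2–B4, B3–B5, B1–B6, B1–B7

Each bag holds 4 vertices, so the decomposition has width 3, which upper-bounds the treewidth. On the other hand G contains the 4-clique {0, 1, 2, 8}. A clique must lie in a single bag of any decomposition, so no decomposition can have width below 3. The upper and lower bounds meet at 3, so that is the treewidth.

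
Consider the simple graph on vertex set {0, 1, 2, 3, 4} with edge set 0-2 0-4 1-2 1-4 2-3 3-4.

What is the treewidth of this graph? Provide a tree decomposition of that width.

Treewidth 2.
One such decomposition:
Bags: B1 = {0, 2, 4}  B2 = {1, 2, 4}  B3 = {2, 3, 4}
Tree: B1–B2, B2–B3

Each bag holds 3 vertices, so the decomposition has width 2, which upper-bounds the treewidth. For the lower bound, G contains the cycle 0–4–1–2–0, so G is not a forest; only forests have treewidth ≤ 1, hence tw(G) ≥ 2. Combining the bounds, tw(G) = 2.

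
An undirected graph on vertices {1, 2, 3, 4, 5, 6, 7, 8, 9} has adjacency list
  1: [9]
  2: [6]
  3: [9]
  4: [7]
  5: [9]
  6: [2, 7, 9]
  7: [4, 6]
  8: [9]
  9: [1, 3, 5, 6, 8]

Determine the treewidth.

1

A width-1 tree decomposition is:
Bags: B1 = {6, 9}  B2 = {2, 6}  B3 = {3, 9}  B4 = {6, 7}  B5 = {5, 9}  B6 = {1, 9}  B7 = {4, 7}  B8 = {8, 9}
Tree: B1–B2, B1–B3, B1–B4, B3–B5, B3–B6, B4–B7, B1–B8
The largest bag has 2 vertices, giving width 1; this decomposition certifies tw(G) ≤ 1. G has an edge, so its treewidth is at least 1. Hence tw(G) = 1 exactly.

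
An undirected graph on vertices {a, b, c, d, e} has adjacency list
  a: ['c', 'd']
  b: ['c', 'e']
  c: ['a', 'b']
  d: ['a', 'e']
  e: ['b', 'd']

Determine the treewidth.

2

A width-2 tree decomposition is:
Bags: B1 = {b, d, e}  B2 = {b, c, d}  B3 = {a, c, d}
Tree: B1–B2, B2–B3
The largest bag has 3 vertices, giving width 2; this decomposition certifies tw(G) ≤ 2. For the lower bound, G contains the cycle d–e–b–c–a–d, so G is not a forest; only forests have treewidth ≤ 1, hence tw(G) ≥ 2. Hence tw(G) = 2 exactly.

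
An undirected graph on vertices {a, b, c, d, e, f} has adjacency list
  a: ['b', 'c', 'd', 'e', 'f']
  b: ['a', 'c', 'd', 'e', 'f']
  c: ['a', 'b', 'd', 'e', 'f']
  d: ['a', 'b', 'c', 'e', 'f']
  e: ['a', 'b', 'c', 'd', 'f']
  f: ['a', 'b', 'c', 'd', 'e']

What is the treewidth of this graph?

A width-5 tree decomposition is:
Bags: B1 = {a, b, c, d, e, f}
Tree: (single bag)
With just one bag of size 6, the width is 6 − 1 = 5, so tw(G) ≤ 5. Conversely, {a, b, c, d, e, f} is a clique of size 6, and the vertices of any clique must share a bag in every tree decomposition; so some bag has ≥ 6 vertices and tw(G) ≥ 5. Therefore the treewidth is 5.

5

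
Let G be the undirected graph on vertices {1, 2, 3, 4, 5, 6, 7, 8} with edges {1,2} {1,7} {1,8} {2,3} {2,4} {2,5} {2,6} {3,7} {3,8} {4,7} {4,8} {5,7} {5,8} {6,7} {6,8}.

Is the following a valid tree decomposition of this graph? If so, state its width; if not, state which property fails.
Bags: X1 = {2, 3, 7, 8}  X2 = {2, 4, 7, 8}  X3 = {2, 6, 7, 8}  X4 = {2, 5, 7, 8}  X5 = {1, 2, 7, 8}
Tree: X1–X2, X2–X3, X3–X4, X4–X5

Vertex coverage: the bags together contain {1, 2, 3, 4, 5, 6, 7, 8}, the full vertex set. Edge coverage: each edge of G has both endpoints in at least one bag. Running intersection: for every vertex, the bags containing it form a connected subtree. All three properties hold, so this is a valid tree decomposition of width max|bag| − 1 = 3, and hence tw(G) ≤ 3.

Yes; width 3.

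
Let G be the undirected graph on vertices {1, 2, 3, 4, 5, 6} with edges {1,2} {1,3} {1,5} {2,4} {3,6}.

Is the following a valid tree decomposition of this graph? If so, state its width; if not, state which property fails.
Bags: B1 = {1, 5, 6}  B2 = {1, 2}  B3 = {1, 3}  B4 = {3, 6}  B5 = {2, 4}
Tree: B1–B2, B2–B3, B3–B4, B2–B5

A tree decomposition must satisfy three properties: every vertex lies in some bag; for every edge, both endpoints lie together in some bag; and for every vertex, the bags containing it form a connected subtree. Here bags containing vertex 6 are not connected in the tree, so the decomposition is invalid.

No — bags containing vertex 6 are not connected in the tree.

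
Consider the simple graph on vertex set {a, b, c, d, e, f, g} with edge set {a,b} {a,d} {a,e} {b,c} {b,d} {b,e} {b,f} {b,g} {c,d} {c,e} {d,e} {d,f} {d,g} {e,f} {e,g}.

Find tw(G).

3

A width-3 tree decomposition is:
Bags: B1 = {b, d, e, f}  B2 = {a, b, d, e}  B3 = {b, d, e, g}  B4 = {b, c, d, e}
Tree: B1–B2, B1–B3, B3–B4
Every bag has size at most 4, so the width is 4 − 1 = 3 and tw(G) ≤ 3. On the other hand G contains the 4-clique {b, d, e, g}. A clique must lie in a single bag of any decomposition, so no decomposition can have width below 3. The upper and lower bounds meet at 3, so that is the treewidth.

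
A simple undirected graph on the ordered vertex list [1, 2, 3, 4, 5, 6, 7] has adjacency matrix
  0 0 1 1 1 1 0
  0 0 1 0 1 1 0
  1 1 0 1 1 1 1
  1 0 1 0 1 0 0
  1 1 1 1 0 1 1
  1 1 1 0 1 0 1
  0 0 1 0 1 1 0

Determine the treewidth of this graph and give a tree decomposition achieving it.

Treewidth 3.
One optimal decomposition is:
Bags: B1 = {2, 3, 5, 6}  B2 = {1, 3, 5, 6}  B3 = {3, 5, 6, 7}  B4 = {1, 3, 4, 5}
Tree: B1–B2, B1–B3, B2–B4

Every bag has size at most 4, so the width is 4 − 1 = 3 and tw(G) ≤ 3. Conversely, {1, 3, 4, 5} is a clique of size 4, and the vertices of any clique must share a bag in every tree decomposition; so some bag has ≥ 4 vertices and tw(G) ≥ 3. Hence tw(G) = 3 exactly.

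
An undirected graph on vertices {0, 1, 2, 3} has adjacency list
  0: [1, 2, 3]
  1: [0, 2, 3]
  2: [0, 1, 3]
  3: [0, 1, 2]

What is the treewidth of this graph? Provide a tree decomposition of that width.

Treewidth 3.
One such decomposition:
Bags: B1 = {0, 1, 2, 3}
Tree: (single bag)

With just one bag of size 4, the width is 4 − 1 = 3, so tw(G) ≤ 3. Conversely, {0, 1, 2, 3} is a clique of size 4, and the vertices of any clique must share a bag in every tree decomposition; so some bag has ≥ 4 vertices and tw(G) ≥ 3. Hence tw(G) = 3 exactly.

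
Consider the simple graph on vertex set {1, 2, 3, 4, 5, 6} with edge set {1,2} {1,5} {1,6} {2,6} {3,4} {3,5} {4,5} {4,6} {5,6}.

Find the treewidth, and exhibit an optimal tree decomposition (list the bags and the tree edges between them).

Every bag has size at most 3, so the width is 3 − 1 = 2 and tw(G) ≤ 2. For the lower bound, the 3 vertices {1, 2, 6} are pairwise adjacent, and any tree decomposition puts a clique entirely inside one bag — forcing width ≥ 2. Hence tw(G) = 2 exactly.

Treewidth 2.
Bags: B1 = {3, 4, 5}  B2 = {4, 5, 6}  B3 = {1, 5, 6}  B4 = {1, 2, 6}
Tree: B1–B2, B2–B3, B3–B4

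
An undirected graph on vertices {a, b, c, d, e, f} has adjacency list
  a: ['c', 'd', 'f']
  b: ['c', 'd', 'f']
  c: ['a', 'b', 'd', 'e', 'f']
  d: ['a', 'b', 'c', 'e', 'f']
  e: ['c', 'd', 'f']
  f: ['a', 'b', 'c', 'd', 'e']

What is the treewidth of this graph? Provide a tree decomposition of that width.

The largest bag has 4 vertices, giving width 3; this decomposition certifies tw(G) ≤ 3. Conversely, {c, d, e, f} is a clique of size 4, and the vertices of any clique must share a bag in every tree decomposition; so some bag has ≥ 4 vertices and tw(G) ≥ 3. Therefore the treewidth is 3.

Treewidth 3.
One such decomposition:
Bags: B1 = {a, c, d, f}  B2 = {c, d, e, f}  B3 = {b, c, d, f}
Tree: B1–B2, B1–B3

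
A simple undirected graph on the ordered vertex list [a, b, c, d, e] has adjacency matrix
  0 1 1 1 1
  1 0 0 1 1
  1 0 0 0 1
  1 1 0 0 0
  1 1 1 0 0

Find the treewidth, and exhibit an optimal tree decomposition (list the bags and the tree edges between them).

Every bag has size at most 3, so the width is 3 − 1 = 2 and tw(G) ≤ 2. For the lower bound, the 3 vertices {a, b, d} are pairwise adjacent, and any tree decomposition puts a clique entirely inside one bag — forcing width ≥ 2. Therefore the treewidth is 2.

Treewidth 2.
One optimal decomposition is:
Bags: B1 = {a, b, e}  B2 = {a, c, e}  B3 = {a, b, d}
Tree: B1–B2, B1–B3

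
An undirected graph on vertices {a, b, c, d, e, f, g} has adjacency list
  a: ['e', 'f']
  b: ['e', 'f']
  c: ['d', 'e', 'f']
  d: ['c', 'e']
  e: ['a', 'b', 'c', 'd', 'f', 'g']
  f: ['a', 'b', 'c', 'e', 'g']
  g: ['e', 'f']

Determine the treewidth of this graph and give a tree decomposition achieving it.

The largest bag has 3 vertices, giving width 2; this decomposition certifies tw(G) ≤ 2. For the lower bound, the 3 vertices {c, d, e} are pairwise adjacent, and any tree decomposition puts a clique entirely inside one bag — forcing width ≥ 2. Combining the bounds, tw(G) = 2.

Treewidth 2.
Bags: B1 = {e, f, g}  B2 = {a, e, f}  B3 = {b, e, f}  B4 = {c, e, f}  B5 = {c, d, e}
Tree: B1–B2, B1–B3, B1–B4, B4–B5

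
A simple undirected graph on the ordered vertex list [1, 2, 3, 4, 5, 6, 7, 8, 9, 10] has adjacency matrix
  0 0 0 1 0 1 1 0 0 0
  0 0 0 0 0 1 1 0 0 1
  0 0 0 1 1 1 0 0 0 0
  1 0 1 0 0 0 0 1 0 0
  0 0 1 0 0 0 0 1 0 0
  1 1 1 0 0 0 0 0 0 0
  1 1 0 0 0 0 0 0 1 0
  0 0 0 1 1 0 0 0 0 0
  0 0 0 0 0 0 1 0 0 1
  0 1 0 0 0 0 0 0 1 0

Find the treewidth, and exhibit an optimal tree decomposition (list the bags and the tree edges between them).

The largest bag has 3 vertices, giving width 2; this decomposition certifies tw(G) ≤ 2. For the lower bound, G contains the cycle 9–10–2–7–9, so G is not a forest; only forests have treewidth ≤ 1, hence tw(G) ≥ 2. Hence tw(G) = 2 exactly.

Treewidth 2.
Bags: B1 = {7, 9, 10}  B2 = {2, 7, 10}  B3 = {1, 2, 7}  B4 = {1, 2, 6}  B5 = {1, 4, 6}  B6 = {3, 4, 6}  B7 = {3, 4, 8}  B8 = {3, 5, 8}
Tree: B1–B2, B2–B3, B3–B4, B4–B5, B5–B6, B6–B7, B7–B8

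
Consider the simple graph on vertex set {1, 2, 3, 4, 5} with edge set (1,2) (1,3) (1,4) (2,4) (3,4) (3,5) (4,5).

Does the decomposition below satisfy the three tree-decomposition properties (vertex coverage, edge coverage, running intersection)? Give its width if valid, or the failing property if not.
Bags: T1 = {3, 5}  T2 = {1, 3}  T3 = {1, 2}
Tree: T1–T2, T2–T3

No — vertex 4 appears in no bag.

A tree decomposition must satisfy three properties: every vertex lies in some bag; for every edge, both endpoints lie together in some bag; and for every vertex, the bags containing it form a connected subtree. Here vertex 4 appears in no bag, so the decomposition is invalid.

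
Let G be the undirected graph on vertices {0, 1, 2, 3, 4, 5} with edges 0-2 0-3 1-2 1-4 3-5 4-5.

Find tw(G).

2

A width-2 tree decomposition is:
Bags: B1 = {0, 1, 2}  B2 = {0, 1, 3}  B3 = {1, 3, 5}  B4 = {1, 4, 5}
Tree: B1–B2, B2–B3, B3–B4
Every bag has size at most 3, so the width is 3 − 1 = 2 and tw(G) ≤ 2. The edges 1–2–0–3–5–4–1 form a cycle, so G is not a tree and its treewidth is at least 2. Hence tw(G) = 2 exactly.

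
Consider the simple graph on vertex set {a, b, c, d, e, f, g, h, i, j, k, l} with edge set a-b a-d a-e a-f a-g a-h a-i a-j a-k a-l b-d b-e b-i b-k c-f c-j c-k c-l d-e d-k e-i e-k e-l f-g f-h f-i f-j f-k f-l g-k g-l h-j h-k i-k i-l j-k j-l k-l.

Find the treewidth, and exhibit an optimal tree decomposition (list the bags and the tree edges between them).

Treewidth 4.
One optimal decomposition is:
Bags: B1 = {a, f, i, k, l}  B2 = {a, e, i, k, l}  B3 = {a, f, j, k, l}  B4 = {c, f, j, k, l}  B5 = {a, b, e, i, k}  B6 = {a, b, d, e, k}  B7 = {a, f, g, k, l}  B8 = {a, f, h, j, k}
Tree: B1–B2, B1–B3, B3–B4, B2–B5, B5–B6, B1–B7, B3–B8

Each bag holds 5 vertices, so the decomposition has width 4, which upper-bounds the treewidth. On the other hand G contains the 5-clique {c, f, j, k, l}. A clique must lie in a single bag of any decomposition, so no decomposition can have width below 4. Hence tw(G) = 4 exactly.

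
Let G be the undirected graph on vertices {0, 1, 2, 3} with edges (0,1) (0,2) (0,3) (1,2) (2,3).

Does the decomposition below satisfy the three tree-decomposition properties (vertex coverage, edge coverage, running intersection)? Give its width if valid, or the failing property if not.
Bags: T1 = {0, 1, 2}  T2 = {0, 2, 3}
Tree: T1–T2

Yes; width 2.

Checking the three conditions: (i) the bags cover all of {0, 1, 2, 3}; (ii) for each edge, some bag contains both endpoints; (iii) the bags containing any fixed vertex form a subtree. All hold, so the decomposition is valid with width 3 − 1 = 2.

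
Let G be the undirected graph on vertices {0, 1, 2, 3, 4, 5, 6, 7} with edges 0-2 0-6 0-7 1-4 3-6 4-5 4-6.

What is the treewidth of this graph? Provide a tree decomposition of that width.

Every bag has size at most 2, so the width is 2 − 1 = 1 and tw(G) ≤ 1. Since G has at least one edge (e.g. 4–5), it is not an edgeless graph, so tw(G) ≥ 1. Combining the bounds, tw(G) = 1.

Treewidth 1.
Bags: B1 = {4, 5}  B2 = {4, 6}  B3 = {3, 6}  B4 = {1, 4}  B5 = {0, 6}  B6 = {0, 7}  B7 = {0, 2}
Tree: B1–B2, B2–B3, B2–B4, B3–B5, B5–B6, B5–B7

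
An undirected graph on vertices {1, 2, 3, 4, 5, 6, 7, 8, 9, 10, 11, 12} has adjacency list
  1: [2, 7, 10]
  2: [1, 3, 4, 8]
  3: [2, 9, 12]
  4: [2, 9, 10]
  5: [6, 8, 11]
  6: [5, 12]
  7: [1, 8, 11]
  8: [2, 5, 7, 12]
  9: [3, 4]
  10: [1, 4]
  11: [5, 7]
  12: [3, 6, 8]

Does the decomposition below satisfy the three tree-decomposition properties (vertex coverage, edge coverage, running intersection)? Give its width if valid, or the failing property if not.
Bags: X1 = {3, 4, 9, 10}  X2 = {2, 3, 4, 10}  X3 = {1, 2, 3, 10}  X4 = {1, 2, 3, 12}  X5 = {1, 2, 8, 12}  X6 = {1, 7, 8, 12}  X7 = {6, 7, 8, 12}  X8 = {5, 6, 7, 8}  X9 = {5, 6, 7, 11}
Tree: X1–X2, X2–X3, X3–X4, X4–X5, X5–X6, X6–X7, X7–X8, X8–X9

Every vertex of G appears in some bag (union = {1, 2, 3, 4, 5, 6, 7, 8, 9, 10, 11, 12}); every edge is covered by a bag; and for each vertex v the set of bags containing v is connected in the bag tree. The decomposition is therefore valid. The largest bag has 4 vertices, so the width is 3.

Yes; width 3.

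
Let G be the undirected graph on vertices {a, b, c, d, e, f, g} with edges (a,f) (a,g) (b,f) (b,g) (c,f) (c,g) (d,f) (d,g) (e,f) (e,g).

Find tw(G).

2

A width-2 tree decomposition is:
Bags: B1 = {e, f, g}  B2 = {a, f, g}  B3 = {d, f, g}  B4 = {c, f, g}  B5 = {b, f, g}
Tree: B1–B2, B2–B3, B3–B4, B4–B5
Each bag holds 3 vertices, so the decomposition has width 2, which upper-bounds the treewidth. Since g–e–f–a–g is a cycle in G, G is not acyclic. Forests are exactly the graphs of treewidth ≤ 1, so tw(G) ≥ 2. Hence tw(G) = 2 exactly.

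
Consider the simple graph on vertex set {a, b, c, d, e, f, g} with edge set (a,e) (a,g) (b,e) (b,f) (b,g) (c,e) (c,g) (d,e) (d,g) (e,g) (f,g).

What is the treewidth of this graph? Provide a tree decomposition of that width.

Each bag holds 3 vertices, so the decomposition has width 2, which upper-bounds the treewidth. Conversely, {d, e, g} is a clique of size 3, and the vertices of any clique must share a bag in every tree decomposition; so some bag has ≥ 3 vertices and tw(G) ≥ 2. The upper and lower bounds meet at 2, so that is the treewidth.

Treewidth 2.
One such decomposition:
Bags: B1 = {b, e, g}  B2 = {a, e, g}  B3 = {b, f, g}  B4 = {d, e, g}  B5 = {c, e, g}
Tree: B1–B2, B1–B3, B1–B4, B1–B5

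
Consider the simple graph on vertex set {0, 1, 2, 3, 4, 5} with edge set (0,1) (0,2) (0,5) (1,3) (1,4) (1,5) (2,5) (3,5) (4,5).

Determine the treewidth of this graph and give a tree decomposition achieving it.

Treewidth 2.
One optimal decomposition is:
Bags: B1 = {1, 3, 5}  B2 = {0, 1, 5}  B3 = {0, 2, 5}  B4 = {1, 4, 5}
Tree: B1–B2, B2–B3, B1–B4

Each bag holds 3 vertices, so the decomposition has width 2, which upper-bounds the treewidth. Conversely, {0, 1, 5} is a clique of size 3, and the vertices of any clique must share a bag in every tree decomposition; so some bag has ≥ 3 vertices and tw(G) ≥ 2. Hence tw(G) = 2 exactly.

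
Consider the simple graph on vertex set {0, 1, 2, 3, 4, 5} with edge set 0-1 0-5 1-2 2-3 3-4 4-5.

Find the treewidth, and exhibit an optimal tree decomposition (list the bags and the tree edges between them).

Each bag holds 3 vertices, so the decomposition has width 2, which upper-bounds the treewidth. The edges 3–4–5–0–1–2–3 form a cycle, so G is not a tree and its treewidth is at least 2. Combining the bounds, tw(G) = 2.

Treewidth 2.
One optimal decomposition is:
Bags: B1 = {3, 4, 5}  B2 = {0, 3, 5}  B3 = {0, 1, 3}  B4 = {1, 2, 3}
Tree: B1–B2, B2–B3, B3–B4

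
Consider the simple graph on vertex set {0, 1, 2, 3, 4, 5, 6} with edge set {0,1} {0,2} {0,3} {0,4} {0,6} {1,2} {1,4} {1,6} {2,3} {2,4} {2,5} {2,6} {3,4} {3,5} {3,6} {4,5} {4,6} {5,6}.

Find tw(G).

4

A width-4 tree decomposition is:
Bags: B1 = {0, 1, 2, 4, 6}  B2 = {0, 2, 3, 4, 6}  B3 = {2, 3, 4, 5, 6}
Tree: B1–B2, B2–B3
Every bag has size at most 5, so the width is 5 − 1 = 4 and tw(G) ≤ 4. Conversely, {0, 1, 2, 4, 6} is a clique of size 5, and the vertices of any clique must share a bag in every tree decomposition; so some bag has ≥ 5 vertices and tw(G) ≥ 4. The upper and lower bounds meet at 4, so that is the treewidth.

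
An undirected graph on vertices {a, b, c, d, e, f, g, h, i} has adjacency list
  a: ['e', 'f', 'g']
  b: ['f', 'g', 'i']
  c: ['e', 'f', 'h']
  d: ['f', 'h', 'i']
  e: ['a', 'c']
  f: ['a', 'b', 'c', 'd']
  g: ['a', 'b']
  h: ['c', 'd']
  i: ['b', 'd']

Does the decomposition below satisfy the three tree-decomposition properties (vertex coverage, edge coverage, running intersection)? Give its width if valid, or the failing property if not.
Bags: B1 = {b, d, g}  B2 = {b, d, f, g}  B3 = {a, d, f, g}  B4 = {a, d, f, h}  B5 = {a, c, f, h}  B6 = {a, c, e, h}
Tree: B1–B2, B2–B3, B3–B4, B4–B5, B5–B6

No — vertex i appears in no bag.

A tree decomposition must satisfy three properties: every vertex lies in some bag; for every edge, both endpoints lie together in some bag; and for every vertex, the bags containing it form a connected subtree. Here vertex i appears in no bag, so the decomposition is invalid.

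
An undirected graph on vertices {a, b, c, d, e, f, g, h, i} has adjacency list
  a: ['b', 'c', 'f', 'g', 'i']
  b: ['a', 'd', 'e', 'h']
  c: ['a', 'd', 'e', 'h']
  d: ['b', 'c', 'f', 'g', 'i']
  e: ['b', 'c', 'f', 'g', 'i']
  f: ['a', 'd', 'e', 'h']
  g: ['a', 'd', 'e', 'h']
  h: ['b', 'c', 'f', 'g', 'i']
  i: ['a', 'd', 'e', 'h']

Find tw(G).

4

A width-4 tree decomposition is:
Bags: B1 = {a, d, e, g, h}  B2 = {a, d, e, h, i}  B3 = {a, d, e, f, h}  B4 = {a, b, d, e, h}  B5 = {a, c, d, e, h}
Tree: B1–B2, B2–B3, B3–B4, B4–B5
Each bag holds 5 vertices, so the decomposition has width 4, which upper-bounds the treewidth. For the lower bound: the 5 vertex sets {g,h}, {a,i}, {e,f}, {d}, {b} are disjoint, each induces a connected subgraph, and every pair is joined by at least one edge of G. Contracting each set to a single vertex therefore yields K_{5} as a minor, and since treewidth is minor-monotone, tw(G) ≥ tw(K_{5}) = 4. Combining the bounds, tw(G) = 4.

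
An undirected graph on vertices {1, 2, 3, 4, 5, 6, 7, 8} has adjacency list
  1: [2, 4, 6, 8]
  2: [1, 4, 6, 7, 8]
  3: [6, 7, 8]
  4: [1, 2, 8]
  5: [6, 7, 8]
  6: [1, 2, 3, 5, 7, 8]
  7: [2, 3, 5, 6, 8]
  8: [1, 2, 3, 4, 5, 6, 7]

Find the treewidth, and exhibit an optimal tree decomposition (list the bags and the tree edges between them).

Treewidth 3.
Bags: B1 = {2, 6, 7, 8}  B2 = {1, 2, 6, 8}  B3 = {3, 6, 7, 8}  B4 = {1, 2, 4, 8}  B5 = {5, 6, 7, 8}
Tree: B1–B2, B1–B3, B2–B4, B3–B5

Each bag holds 4 vertices, so the decomposition has width 3, which upper-bounds the treewidth. For the lower bound, the 4 vertices {1, 2, 4, 8} are pairwise adjacent, and any tree decomposition puts a clique entirely inside one bag — forcing width ≥ 3. The upper and lower bounds meet at 3, so that is the treewidth.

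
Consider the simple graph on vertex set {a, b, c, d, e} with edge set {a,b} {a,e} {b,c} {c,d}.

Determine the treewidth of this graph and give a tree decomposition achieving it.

The largest bag has 2 vertices, giving width 1; this decomposition certifies tw(G) ≤ 1. Since G has at least one edge (e.g. a–e), it is not an edgeless graph, so tw(G) ≥ 1. The upper and lower bounds meet at 1, so that is the treewidth.

Treewidth 1.
One optimal decomposition is:
Bags: B1 = {a, e}  B2 = {a, b}  B3 = {b, c}  B4 = {c, d}
Tree: B1–B2, B2–B3, B3–B4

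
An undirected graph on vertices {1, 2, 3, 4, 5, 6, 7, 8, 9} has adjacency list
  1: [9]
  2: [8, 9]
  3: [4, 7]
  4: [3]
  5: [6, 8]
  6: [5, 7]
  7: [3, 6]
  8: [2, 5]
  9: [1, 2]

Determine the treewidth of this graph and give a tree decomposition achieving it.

Treewidth 1.
Bags: B1 = {1, 9}  B2 = {2, 9}  B3 = {2, 8}  B4 = {5, 8}  B5 = {5, 6}  B6 = {6, 7}  B7 = {3, 7}  B8 = {3, 4}
Tree: B1–B2, B2–B3, B3–B4, B4–B5, B5–B6, B6–B7, B7–B8

Every bag has size at most 2, so the width is 2 − 1 = 1 and tw(G) ≤ 1. Any graph with an edge has treewidth ≥ 1, and G has the edge 1–9. Hence tw(G) = 1 exactly.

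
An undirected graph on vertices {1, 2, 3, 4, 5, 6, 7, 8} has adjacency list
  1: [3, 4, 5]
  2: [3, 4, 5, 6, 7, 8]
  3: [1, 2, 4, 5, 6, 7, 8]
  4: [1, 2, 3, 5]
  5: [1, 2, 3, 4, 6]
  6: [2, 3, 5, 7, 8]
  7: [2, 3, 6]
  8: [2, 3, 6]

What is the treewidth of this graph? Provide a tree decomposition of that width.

The largest bag has 4 vertices, giving width 3; this decomposition certifies tw(G) ≤ 3. For the lower bound, the 4 vertices {1, 3, 4, 5} are pairwise adjacent, and any tree decomposition puts a clique entirely inside one bag — forcing width ≥ 3. Hence tw(G) = 3 exactly.

Treewidth 3.
Bags: B1 = {2, 3, 5, 6}  B2 = {2, 3, 6, 8}  B3 = {2, 3, 6, 7}  B4 = {2, 3, 4, 5}  B5 = {1, 3, 4, 5}
Tree: B1–B2, B1–B3, B1–B4, B4–B5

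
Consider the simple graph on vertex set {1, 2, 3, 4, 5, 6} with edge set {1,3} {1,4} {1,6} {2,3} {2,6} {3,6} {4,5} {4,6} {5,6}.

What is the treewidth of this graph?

A width-2 tree decomposition is:
Bags: B1 = {4, 5, 6}  B2 = {1, 4, 6}  B3 = {1, 3, 6}  B4 = {2, 3, 6}
Tree: B1–B2, B2–B3, B3–B4
Each bag holds 3 vertices, so the decomposition has width 2, which upper-bounds the treewidth. Conversely, {1, 3, 6} is a clique of size 3, and the vertices of any clique must share a bag in every tree decomposition; so some bag has ≥ 3 vertices and tw(G) ≥ 2. The upper and lower bounds meet at 2, so that is the treewidth.

2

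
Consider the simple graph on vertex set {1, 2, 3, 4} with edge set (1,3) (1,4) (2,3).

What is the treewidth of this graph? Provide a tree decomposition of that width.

The largest bag has 2 vertices, giving width 1; this decomposition certifies tw(G) ≤ 1. Since G has at least one edge (e.g. 1–3), it is not an edgeless graph, so tw(G) ≥ 1. The upper and lower bounds meet at 1, so that is the treewidth.

Treewidth 1.
Bags: B1 = {1, 3}  B2 = {1, 4}  B3 = {2, 3}
Tree: B1–B2, B1–B3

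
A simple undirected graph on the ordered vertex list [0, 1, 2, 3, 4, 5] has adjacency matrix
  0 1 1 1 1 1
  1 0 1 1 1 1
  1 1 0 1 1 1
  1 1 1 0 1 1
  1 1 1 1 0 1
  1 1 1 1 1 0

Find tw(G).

5

A width-5 tree decomposition is:
Bags: B1 = {0, 1, 2, 3, 4, 5}
Tree: (single bag)
With just one bag of size 6, the width is 6 − 1 = 5, so tw(G) ≤ 5. Conversely, {0, 1, 2, 3, 4, 5} is a clique of size 6, and the vertices of any clique must share a bag in every tree decomposition; so some bag has ≥ 6 vertices and tw(G) ≥ 5. Combining the bounds, tw(G) = 5.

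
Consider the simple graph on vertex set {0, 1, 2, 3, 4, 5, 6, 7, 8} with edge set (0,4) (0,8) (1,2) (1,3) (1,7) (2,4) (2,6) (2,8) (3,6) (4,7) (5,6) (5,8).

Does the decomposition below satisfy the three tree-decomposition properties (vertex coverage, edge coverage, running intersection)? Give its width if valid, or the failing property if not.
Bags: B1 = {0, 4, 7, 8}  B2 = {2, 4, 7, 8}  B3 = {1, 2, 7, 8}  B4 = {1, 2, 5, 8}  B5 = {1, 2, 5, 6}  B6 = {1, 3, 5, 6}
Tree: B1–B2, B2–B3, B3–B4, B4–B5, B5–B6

Vertex coverage: the bags together contain {0, 1, 2, 3, 4, 5, 6, 7, 8}, the full vertex set. Edge coverage: each edge of G has both endpoints in at least one bag. Running intersection: for every vertex, the bags containing it form a connected subtree. All three properties hold, so this is a valid tree decomposition of width max|bag| − 1 = 3, and hence tw(G) ≤ 3.

Yes; width 3.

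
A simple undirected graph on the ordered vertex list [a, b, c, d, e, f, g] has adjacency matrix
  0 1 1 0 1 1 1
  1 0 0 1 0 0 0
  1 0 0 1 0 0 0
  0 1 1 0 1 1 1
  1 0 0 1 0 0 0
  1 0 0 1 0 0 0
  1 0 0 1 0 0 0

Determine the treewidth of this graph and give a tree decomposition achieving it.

The largest bag has 3 vertices, giving width 2; this decomposition certifies tw(G) ≤ 2. For the lower bound, G contains the cycle d–g–a–f–d, so G is not a forest; only forests have treewidth ≤ 1, hence tw(G) ≥ 2. Hence tw(G) = 2 exactly.

Treewidth 2.
One optimal decomposition is:
Bags: B1 = {a, d, g}  B2 = {a, d, f}  B3 = {a, d, e}  B4 = {a, b, d}  B5 = {a, c, d}
Tree: B1–B2, B2–B3, B3–B4, B4–B5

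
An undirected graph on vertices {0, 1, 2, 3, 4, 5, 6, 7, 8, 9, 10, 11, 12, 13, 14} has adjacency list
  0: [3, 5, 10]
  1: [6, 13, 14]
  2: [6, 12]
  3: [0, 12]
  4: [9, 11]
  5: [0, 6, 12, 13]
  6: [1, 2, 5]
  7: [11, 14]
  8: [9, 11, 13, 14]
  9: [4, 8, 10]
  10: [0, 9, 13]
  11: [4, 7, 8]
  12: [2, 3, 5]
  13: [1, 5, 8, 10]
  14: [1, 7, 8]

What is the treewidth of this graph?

A width-3 tree decomposition is:
Bags: B1 = {0, 2, 3, 12}  B2 = {0, 2, 5, 12}  B3 = {0, 2, 5, 6}  B4 = {0, 5, 6, 10}  B5 = {5, 6, 10, 13}  B6 = {1, 6, 10, 13}  B7 = {1, 9, 10, 13}  B8 = {1, 8, 9, 13}  B9 = {1, 8, 9, 14}  B10 = {4, 8, 9, 14}  B11 = {4, 8, 11, 14}  B12 = {4, 7, 11, 14}
Tree: B1–B2, B2–B3, B3–B4, B4–B5, B5–B6, B6–B7, B7–B8, B8–B9, B9–B10, B10–B11, B11–B12
Each bag holds 4 vertices, so the decomposition has width 3, which upper-bounds the treewidth. For the lower bound: the 4 vertex sets {2,3,12}, {0}, {5}, {1,6,10,13} are disjoint, each induces a connected subgraph, and every pair is joined by at least one edge of G. Contracting each set to a single vertex therefore yields K_{4} as a minor, and since treewidth is minor-monotone, tw(G) ≥ tw(K_{4}) = 3. Hence tw(G) = 3 exactly.

3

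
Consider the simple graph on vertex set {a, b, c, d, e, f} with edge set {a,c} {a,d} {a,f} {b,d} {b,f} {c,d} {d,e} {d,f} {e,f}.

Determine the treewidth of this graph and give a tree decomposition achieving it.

Treewidth 2.
Bags: B1 = {a, d, f}  B2 = {d, e, f}  B3 = {a, c, d}  B4 = {b, d, f}
Tree: B1–B2, B1–B3, B1–B4

Each bag holds 3 vertices, so the decomposition has width 2, which upper-bounds the treewidth. On the other hand G contains the 3-clique {a, c, d}. A clique must lie in a single bag of any decomposition, so no decomposition can have width below 2. Therefore the treewidth is 2.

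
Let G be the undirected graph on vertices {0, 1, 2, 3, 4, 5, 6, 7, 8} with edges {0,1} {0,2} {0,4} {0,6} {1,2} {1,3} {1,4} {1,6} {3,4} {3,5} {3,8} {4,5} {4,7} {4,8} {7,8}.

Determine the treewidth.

A width-2 tree decomposition is:
Bags: B1 = {0, 1, 4}  B2 = {1, 3, 4}  B3 = {0, 1, 2}  B4 = {3, 4, 5}  B5 = {0, 1, 6}  B6 = {3, 4, 8}  B7 = {4, 7, 8}
Tree: B1–B2, B1–B3, B2–B4, B1–B5, B2–B6, B6–B7
The largest bag has 3 vertices, giving width 2; this decomposition certifies tw(G) ≤ 2. For the lower bound, the 3 vertices {0, 1, 2} are pairwise adjacent, and any tree decomposition puts a clique entirely inside one bag — forcing width ≥ 2. Therefore the treewidth is 2.

2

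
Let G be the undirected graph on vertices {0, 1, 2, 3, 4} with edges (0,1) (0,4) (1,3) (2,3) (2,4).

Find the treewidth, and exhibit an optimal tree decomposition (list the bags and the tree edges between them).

Every bag has size at most 3, so the width is 3 − 1 = 2 and tw(G) ≤ 2. Since 0–1–3–2–4–0 is a cycle in G, G is not acyclic. Forests are exactly the graphs of treewidth ≤ 1, so tw(G) ≥ 2. Combining the bounds, tw(G) = 2.

Treewidth 2.
Bags: B1 = {0, 1, 3}  B2 = {0, 2, 3}  B3 = {0, 2, 4}
Tree: B1–B2, B2–B3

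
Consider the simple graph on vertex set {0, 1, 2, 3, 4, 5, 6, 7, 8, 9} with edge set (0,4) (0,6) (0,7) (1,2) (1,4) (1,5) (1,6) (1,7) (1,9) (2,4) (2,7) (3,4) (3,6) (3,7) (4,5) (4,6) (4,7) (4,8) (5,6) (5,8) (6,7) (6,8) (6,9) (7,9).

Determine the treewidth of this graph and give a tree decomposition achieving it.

Treewidth 3.
One optimal decomposition is:
Bags: B1 = {3, 4, 6, 7}  B2 = {1, 4, 6, 7}  B3 = {1, 2, 4, 7}  B4 = {1, 4, 5, 6}  B5 = {0, 4, 6, 7}  B6 = {1, 6, 7, 9}  B7 = {4, 5, 6, 8}
Tree: B1–B2, B2–B3, B2–B4, B2–B5, B2–B6, B4–B7

Each bag holds 4 vertices, so the decomposition has width 3, which upper-bounds the treewidth. On the other hand G contains the 4-clique {1, 6, 7, 9}. A clique must lie in a single bag of any decomposition, so no decomposition can have width below 3. The upper and lower bounds meet at 3, so that is the treewidth.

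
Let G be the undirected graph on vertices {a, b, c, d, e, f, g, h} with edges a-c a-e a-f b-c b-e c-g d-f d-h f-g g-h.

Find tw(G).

A width-2 tree decomposition is:
Bags: B1 = {b, c, e}  B2 = {a, c, e}  B3 = {a, c, g}  B4 = {a, f, g}  B5 = {f, g, h}  B6 = {d, f, h}
Tree: B1–B2, B2–B3, B3–B4, B4–B5, B5–B6
Every bag has size at most 3, so the width is 3 − 1 = 2 and tw(G) ≤ 2. For the lower bound, G contains the cycle b–e–a–c–b, so G is not a forest; only forests have treewidth ≤ 1, hence tw(G) ≥ 2. The upper and lower bounds meet at 2, so that is the treewidth.

2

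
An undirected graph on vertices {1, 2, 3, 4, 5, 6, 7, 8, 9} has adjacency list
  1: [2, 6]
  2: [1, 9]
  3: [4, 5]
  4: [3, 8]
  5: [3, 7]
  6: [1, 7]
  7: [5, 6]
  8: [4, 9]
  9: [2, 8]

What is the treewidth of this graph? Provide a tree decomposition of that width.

Treewidth 2.
One optimal decomposition is:
Bags: B1 = {5, 6, 7}  B2 = {3, 5, 6}  B3 = {3, 4, 6}  B4 = {4, 6, 8}  B5 = {6, 8, 9}  B6 = {2, 6, 9}  B7 = {1, 2, 6}
Tree: B1–B2, B2–B3, B3–B4, B4–B5, B5–B6, B6–B7

The largest bag has 3 vertices, giving width 2; this decomposition certifies tw(G) ≤ 2. For the lower bound, G contains the cycle 6–7–5–3–4–8–9–2–1–6, so G is not a forest; only forests have treewidth ≤ 1, hence tw(G) ≥ 2. Hence tw(G) = 2 exactly.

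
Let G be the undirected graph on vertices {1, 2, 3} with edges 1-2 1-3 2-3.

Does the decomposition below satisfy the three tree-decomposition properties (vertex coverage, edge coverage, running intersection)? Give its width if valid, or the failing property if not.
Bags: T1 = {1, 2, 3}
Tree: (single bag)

Yes; width 2.

Vertex coverage: the bags together contain {1, 2, 3}, the full vertex set. Edge coverage: each edge of G has both endpoints in at least one bag. Running intersection: for every vertex, the bags containing it form a connected subtree. All three properties hold, so this is a valid tree decomposition of width max|bag| − 1 = 2, and hence tw(G) ≤ 2.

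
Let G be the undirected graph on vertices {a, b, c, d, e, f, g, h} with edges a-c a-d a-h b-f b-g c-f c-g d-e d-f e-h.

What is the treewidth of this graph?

A width-2 tree decomposition is:
Bags: B1 = {b, f, g}  B2 = {c, f, g}  B3 = {c, d, f}  B4 = {a, c, d}  B5 = {a, d, e}  B6 = {a, e, h}
Tree: B1–B2, B2–B3, B3–B4, B4–B5, B5–B6
Each bag holds 3 vertices, so the decomposition has width 2, which upper-bounds the treewidth. The edges b–g–c–f–b form a cycle, so G is not a tree and its treewidth is at least 2. Combining the bounds, tw(G) = 2.

2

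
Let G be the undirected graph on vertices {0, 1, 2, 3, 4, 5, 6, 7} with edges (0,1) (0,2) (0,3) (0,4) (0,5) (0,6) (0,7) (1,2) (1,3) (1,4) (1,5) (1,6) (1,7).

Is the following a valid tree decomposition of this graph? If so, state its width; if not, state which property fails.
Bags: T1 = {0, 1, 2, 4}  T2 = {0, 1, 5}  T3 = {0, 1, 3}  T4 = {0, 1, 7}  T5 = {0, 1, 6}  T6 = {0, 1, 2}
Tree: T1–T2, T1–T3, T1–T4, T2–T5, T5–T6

A tree decomposition must satisfy three properties: every vertex lies in some bag; for every edge, both endpoints lie together in some bag; and for every vertex, the bags containing it form a connected subtree. Here bags containing vertex 2 are not connected in the tree, so the decomposition is invalid.

No — bags containing vertex 2 are not connected in the tree.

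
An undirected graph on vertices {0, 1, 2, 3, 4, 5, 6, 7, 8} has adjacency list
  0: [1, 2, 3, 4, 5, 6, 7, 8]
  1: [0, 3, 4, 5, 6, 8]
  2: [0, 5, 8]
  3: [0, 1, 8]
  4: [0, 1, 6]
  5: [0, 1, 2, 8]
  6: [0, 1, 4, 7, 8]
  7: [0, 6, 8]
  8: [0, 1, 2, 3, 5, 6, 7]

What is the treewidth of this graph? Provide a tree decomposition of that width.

Treewidth 3.
One optimal decomposition is:
Bags: B1 = {0, 1, 6, 8}  B2 = {0, 1, 5, 8}  B3 = {0, 1, 3, 8}  B4 = {0, 2, 5, 8}  B5 = {0, 6, 7, 8}  B6 = {0, 1, 4, 6}
Tree: B1–B2, B2–B3, B2–B4, B1–B5, B1–B6

The largest bag has 4 vertices, giving width 3; this decomposition certifies tw(G) ≤ 3. On the other hand G contains the 4-clique {0, 1, 3, 8}. A clique must lie in a single bag of any decomposition, so no decomposition can have width below 3. Combining the bounds, tw(G) = 3.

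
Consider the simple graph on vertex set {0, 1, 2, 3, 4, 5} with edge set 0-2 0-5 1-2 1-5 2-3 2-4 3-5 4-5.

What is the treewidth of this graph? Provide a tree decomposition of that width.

Every bag has size at most 3, so the width is 3 − 1 = 2 and tw(G) ≤ 2. For the lower bound, G contains the cycle 1–5–3–2–1, so G is not a forest; only forests have treewidth ≤ 1, hence tw(G) ≥ 2. Combining the bounds, tw(G) = 2.

Treewidth 2.
One optimal decomposition is:
Bags: B1 = {1, 2, 5}  B2 = {2, 3, 5}  B3 = {2, 4, 5}  B4 = {0, 2, 5}
Tree: B1–B2, B2–B3, B3–B4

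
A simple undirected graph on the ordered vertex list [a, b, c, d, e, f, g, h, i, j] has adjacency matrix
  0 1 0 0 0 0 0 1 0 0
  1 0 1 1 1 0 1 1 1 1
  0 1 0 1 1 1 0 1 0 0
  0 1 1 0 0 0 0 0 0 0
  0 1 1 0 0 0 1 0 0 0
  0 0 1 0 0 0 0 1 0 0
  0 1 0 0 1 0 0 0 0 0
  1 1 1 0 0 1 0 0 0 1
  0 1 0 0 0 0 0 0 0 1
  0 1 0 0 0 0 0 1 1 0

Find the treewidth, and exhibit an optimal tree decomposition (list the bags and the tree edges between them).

Each bag holds 3 vertices, so the decomposition has width 2, which upper-bounds the treewidth. On the other hand G contains the 3-clique {c, f, h}. A clique must lie in a single bag of any decomposition, so no decomposition can have width below 2. Combining the bounds, tw(G) = 2.

Treewidth 2.
One optimal decomposition is:
Bags: B1 = {c, f, h}  B2 = {b, c, h}  B3 = {b, h, j}  B4 = {b, i, j}  B5 = {b, c, e}  B6 = {a, b, h}  B7 = {b, e, g}  B8 = {b, c, d}
Tree: B1–B2, B2–B3, B3–B4, B2–B5, B2–B6, B5–B7, B5–B8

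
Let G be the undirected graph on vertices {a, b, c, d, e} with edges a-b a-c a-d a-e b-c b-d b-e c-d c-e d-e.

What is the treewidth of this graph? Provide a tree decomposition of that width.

Treewidth 4.
One such decomposition:
Bags: B1 = {a, b, c, d, e}
Tree: (single bag)

With just one bag of size 5, the width is 5 − 1 = 4, so tw(G) ≤ 4. On the other hand G contains the 5-clique {a, b, c, d, e}. A clique must lie in a single bag of any decomposition, so no decomposition can have width below 4. Combining the bounds, tw(G) = 4.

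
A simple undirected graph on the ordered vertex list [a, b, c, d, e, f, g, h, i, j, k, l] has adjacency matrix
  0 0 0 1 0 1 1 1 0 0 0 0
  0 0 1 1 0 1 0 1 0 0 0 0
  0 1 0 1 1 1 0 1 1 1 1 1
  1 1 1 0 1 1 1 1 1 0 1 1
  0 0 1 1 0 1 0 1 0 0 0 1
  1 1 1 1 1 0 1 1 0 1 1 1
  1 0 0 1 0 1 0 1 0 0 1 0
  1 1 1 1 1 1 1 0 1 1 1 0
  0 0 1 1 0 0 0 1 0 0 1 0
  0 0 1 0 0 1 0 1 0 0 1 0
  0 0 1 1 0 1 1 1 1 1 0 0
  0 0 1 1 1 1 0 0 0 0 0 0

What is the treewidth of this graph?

A width-4 tree decomposition is:
Bags: B1 = {b, c, d, f, h}  B2 = {c, d, f, h, k}  B3 = {c, f, h, j, k}  B4 = {c, d, e, f, h}  B5 = {d, f, g, h, k}  B6 = {c, d, h, i, k}  B7 = {a, d, f, g, h}  B8 = {c, d, e, f, l}
Tree: B1–B2, B2–B3, B2–B4, B2–B5, B2–B6, B5–B7, B4–B8
Every bag has size at most 5, so the width is 5 − 1 = 4 and tw(G) ≤ 4. Conversely, {a, d, f, g, h} is a clique of size 5, and the vertices of any clique must share a bag in every tree decomposition; so some bag has ≥ 5 vertices and tw(G) ≥ 4. Combining the bounds, tw(G) = 4.

4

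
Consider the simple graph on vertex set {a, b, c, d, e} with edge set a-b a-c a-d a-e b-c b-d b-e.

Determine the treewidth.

2

A width-2 tree decomposition is:
Bags: B1 = {a, b, d}  B2 = {a, b, e}  B3 = {a, b, c}
Tree: B1–B2, B1–B3
Every bag has size at most 3, so the width is 3 − 1 = 2 and tw(G) ≤ 2. For the lower bound, the 3 vertices {a, b, d} are pairwise adjacent, and any tree decomposition puts a clique entirely inside one bag — forcing width ≥ 2. Therefore the treewidth is 2.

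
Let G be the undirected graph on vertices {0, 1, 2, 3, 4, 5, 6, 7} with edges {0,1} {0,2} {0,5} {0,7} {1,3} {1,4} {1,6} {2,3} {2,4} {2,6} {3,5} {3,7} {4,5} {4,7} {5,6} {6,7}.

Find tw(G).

4

A width-4 tree decomposition is:
Bags: B1 = {0, 3, 4, 5, 6}  B2 = {0, 3, 4, 6, 7}  B3 = {0, 1, 3, 4, 6}  B4 = {0, 2, 3, 4, 6}
Tree: B1–B2, B2–B3, B3–B4
Each bag holds 5 vertices, so the decomposition has width 4, which upper-bounds the treewidth. For the lower bound: the 5 vertex sets {4,5}, {0,7}, {1,6}, {3}, {2} are disjoint, each induces a connected subgraph, and every pair is joined by at least one edge of G. Contracting each set to a single vertex therefore yields K_{5} as a minor, and since treewidth is minor-monotone, tw(G) ≥ tw(K_{5}) = 4. The upper and lower bounds meet at 4, so that is the treewidth.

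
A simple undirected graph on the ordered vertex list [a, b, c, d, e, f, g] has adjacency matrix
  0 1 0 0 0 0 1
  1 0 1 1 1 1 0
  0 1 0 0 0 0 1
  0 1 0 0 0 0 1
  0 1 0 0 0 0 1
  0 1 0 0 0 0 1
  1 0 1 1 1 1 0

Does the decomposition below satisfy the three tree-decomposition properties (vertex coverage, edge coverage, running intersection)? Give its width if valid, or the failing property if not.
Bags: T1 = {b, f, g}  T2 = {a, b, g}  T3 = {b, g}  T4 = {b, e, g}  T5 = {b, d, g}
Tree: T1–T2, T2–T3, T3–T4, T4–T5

No — vertex c appears in no bag.

A tree decomposition must satisfy three properties: every vertex lies in some bag; for every edge, both endpoints lie together in some bag; and for every vertex, the bags containing it form a connected subtree. Here vertex c appears in no bag, so the decomposition is invalid.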